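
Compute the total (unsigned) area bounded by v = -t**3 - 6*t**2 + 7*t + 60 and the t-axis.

517/2

The curve meets the t-axis where -t**3 - 6*t**2 + 7*t + 60 = 0, i.e. -(t - 3)*(t + 4)*(t + 5) = 0, at t = -5, -4, 3.
On [-5, -4] the curve lies below the axis; ∫[-5,-4] (-t**3 - 6*t**2 + 7*t + 60) dt = -5/4, giving area 5/4.
On [-4, 3] the curve lies above the axis; ∫[-4,3] (-t**3 - 6*t**2 + 7*t + 60) dt = 1029/4, giving area 1029/4.
Total area = 5/4 + 1029/4 = 517/2.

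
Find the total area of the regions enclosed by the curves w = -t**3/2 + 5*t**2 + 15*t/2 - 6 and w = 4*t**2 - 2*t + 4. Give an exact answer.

Set the curves equal: -t**3/2 + 5*t**2 + 15*t/2 - 6 = 4*t**2 - 2*t + 4, so -t**3/2 + t**2 + 19*t/2 - 10 = 0, which factors as -(t - 5)*(t - 1)*(t + 4)/2 = 0. The curves meet at t = -4, 1, 5.
On [-4, 1], w = 4*t**2 - 2*t + 4 is on top; that piece has area ∫[-4,1] (-(-t**3/2 + t**2 + 19*t/2 - 10)) dt = 1625/24.
On [1, 5], w = -t**3/2 + 5*t**2 + 15*t/2 - 6 is on top; that piece has area ∫[1,5] (-t**3/2 + t**2 + 19*t/2 - 10) dt = 112/3.
Total enclosed area = 1625/24 + 112/3 = 2521/24.

2521/24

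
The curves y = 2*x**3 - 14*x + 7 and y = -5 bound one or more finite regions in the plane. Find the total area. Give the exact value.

Set the curves equal: 2*x**3 - 14*x + 7 = -5, so 2*x**3 - 14*x + 12 = 0, which factors as 2*(x - 2)*(x - 1)*(x + 3) = 0. The curves meet at x = -3, 1, 2.
On [-3, 1], y = 2*x**3 - 14*x + 7 is on top; that piece has area ∫[-3,1] (2*x**3 - 14*x + 12) dx = 64.
On [1, 2], y = -5 is on top; that piece has area ∫[1,2] (-(2*x**3 - 14*x + 12)) dx = 3/2.
Total enclosed area = 64 + 3/2 = 131/2.

131/2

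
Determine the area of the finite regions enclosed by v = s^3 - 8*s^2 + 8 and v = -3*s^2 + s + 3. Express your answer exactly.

148/3

Set the curves equal: s^3 - 8*s^2 + 8 = -3*s^2 + s + 3, so s^3 - 5*s^2 - s + 5 = 0, which factors as (s - 5)*(s - 1)*(s + 1) = 0. The curves meet at s = -1, 1, 5.
On [-1, 1], v = s^3 - 8*s^2 + 8 is on top; that piece has area ∫[-1,1] (s^3 - 5*s^2 - s + 5) ds = 20/3.
On [1, 5], v = -3*s^2 + s + 3 is on top; that piece has area ∫[1,5] (-(s^3 - 5*s^2 - s + 5)) ds = 128/3.
Total enclosed area = 20/3 + 128/3 = 148/3.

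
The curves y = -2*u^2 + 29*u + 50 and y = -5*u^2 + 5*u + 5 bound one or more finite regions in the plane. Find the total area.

4

Set the curves equal: -2*u^2 + 29*u + 50 = -5*u^2 + 5*u + 5, so 3*u^2 + 24*u + 45 = 0, which factors as 3*(u + 3)*(u + 5) = 0. The curves meet at u = -5, -3.
On [-5, -3], y = -5*u^2 + 5*u + 5 is on top; that piece has area ∫[-5,-3] (-(3*u^2 + 24*u + 45)) du = 4.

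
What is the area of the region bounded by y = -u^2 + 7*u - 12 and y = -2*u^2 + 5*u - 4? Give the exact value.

Set the curves equal: -u^2 + 7*u - 12 = -2*u^2 + 5*u - 4, so u^2 + 2*u - 8 = 0, which factors as (u - 2)*(u + 4) = 0. The curves meet at u = -4, 2.
On [-4, 2], y = -2*u^2 + 5*u - 4 is on top; that piece has area ∫[-4,2] (-(u^2 + 2*u - 8)) du = 36.

36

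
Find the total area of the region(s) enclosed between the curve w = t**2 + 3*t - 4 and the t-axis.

125/6

The curve meets the t-axis where t**2 + 3*t - 4 = 0, i.e. (t - 1)*(t + 4) = 0, at t = -4, 1.
On [-4, 1] the curve lies below the axis; ∫[-4,1] (t**2 + 3*t - 4) dt = -125/6, giving area 125/6.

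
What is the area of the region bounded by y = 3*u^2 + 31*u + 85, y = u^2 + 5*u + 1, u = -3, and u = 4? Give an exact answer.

2219/3

On [-3, 4], (3*u^2 + 31*u + 85) - (u^2 + 5*u + 1) = 2*u^2 + 26*u + 84 is ≥ 0 throughout, so the area is a single integral of |2*u^2 + 26*u + 84|.
∫[-3,4] (2*u^2 + 26*u + 84) du = 2219/3.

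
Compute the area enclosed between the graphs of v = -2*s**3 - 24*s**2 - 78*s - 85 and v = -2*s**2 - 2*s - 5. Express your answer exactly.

Set the curves equal: -2*s**3 - 24*s**2 - 78*s - 85 = -2*s**2 - 2*s - 5, so -2*s**3 - 22*s**2 - 76*s - 80 = 0, which factors as -2*(s + 2)*(s + 4)*(s + 5) = 0. The curves meet at s = -5, -4, -2.
On [-5, -4], v = -2*s**2 - 2*s - 5 is on top; that piece has area ∫[-5,-4] (-(-2*s**3 - 22*s**2 - 76*s - 80)) ds = 5/6.
On [-4, -2], v = -2*s**3 - 24*s**2 - 78*s - 85 is on top; that piece has area ∫[-4,-2] (-2*s**3 - 22*s**2 - 76*s - 80) ds = 16/3.
Total enclosed area = 5/6 + 16/3 = 37/6.

37/6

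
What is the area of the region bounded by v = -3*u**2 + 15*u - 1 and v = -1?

Set the curves equal: -3*u**2 + 15*u - 1 = -1, so -3*u**2 + 15*u = 0, which factors as -3*u*(u - 5) = 0. The curves meet at u = 0, 5.
On [0, 5], v = -3*u**2 + 15*u - 1 is on top; that piece has area ∫[0,5] (-3*u**2 + 15*u) du = 125/2.

125/2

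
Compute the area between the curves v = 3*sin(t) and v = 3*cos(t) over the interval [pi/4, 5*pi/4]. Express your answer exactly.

On [pi/4, 5*pi/4], (3*sin(t)) - (3*cos(t)) = 3*sin(t) - 3*cos(t) is ≥ 0 throughout, so the area is a single integral of |3*sin(t) - 3*cos(t)|.
∫[pi/4,5*pi/4] (3*sin(t) - 3*cos(t)) dt = 6*sqrt(2).

6*sqrt(2)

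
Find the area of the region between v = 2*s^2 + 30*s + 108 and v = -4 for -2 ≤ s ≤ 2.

On [-2, 2], (2*s^2 + 30*s + 108) - (-4) = 2*s^2 + 30*s + 112 is ≥ 0 throughout, so the area is a single integral of |2*s^2 + 30*s + 112|.
∫[-2,2] (2*s^2 + 30*s + 112) ds = 1376/3.

1376/3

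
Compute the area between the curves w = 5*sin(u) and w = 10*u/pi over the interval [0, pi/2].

On [0, pi/2], (5*sin(u)) - (10*u/pi) = -10*u/pi + 5*sin(u) is ≥ 0 throughout, so the area is a single integral of |-10*u/pi + 5*sin(u)|.
∫[0,pi/2] (-10*u/pi + 5*sin(u)) du = 5 - 5*pi/4.

5 - 5*pi/4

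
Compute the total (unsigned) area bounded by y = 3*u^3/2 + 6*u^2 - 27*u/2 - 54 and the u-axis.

1741/8

The curve meets the u-axis where 3*u^3/2 + 6*u^2 - 27*u/2 - 54 = 0, i.e. 3*(u - 3)*(u + 3)*(u + 4)/2 = 0, at u = -4, -3, 3.
On [-4, -3] the curve lies above the axis; ∫[-4,-3] (3*u^3/2 + 6*u^2 - 27*u/2 - 54) du = 13/8, giving area 13/8.
On [-3, 3] the curve lies below the axis; ∫[-3,3] (3*u^3/2 + 6*u^2 - 27*u/2 - 54) du = -216, giving area 216.
Total area = 13/8 + 216 = 1741/8.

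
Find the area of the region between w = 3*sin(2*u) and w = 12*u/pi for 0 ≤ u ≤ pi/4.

On [0, pi/4], (3*sin(2*u)) - (12*u/pi) = -12*u/pi + 3*sin(2*u) is ≥ 0 throughout, so the area is a single integral of |-12*u/pi + 3*sin(2*u)|.
∫[0,pi/4] (-12*u/pi + 3*sin(2*u)) du = 3/2 - 3*pi/8.

3/2 - 3*pi/8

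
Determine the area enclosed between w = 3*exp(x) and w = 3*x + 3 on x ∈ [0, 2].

On [0, 2], (3*exp(x)) - (3*x + 3) = -3*x + 3*exp(x) - 3 is ≥ 0 throughout, so the area is a single integral of |-3*x + 3*exp(x) - 3|.
∫[0,2] (-3*x + 3*exp(x) - 3) dx = -15 + 3*exp(2).

-15 + 3*exp(2)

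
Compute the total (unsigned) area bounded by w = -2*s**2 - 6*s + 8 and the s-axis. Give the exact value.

125/3

The curve meets the s-axis where -2*s**2 - 6*s + 8 = 0, i.e. -2*(s - 1)*(s + 4) = 0, at s = -4, 1.
On [-4, 1] the curve lies above the axis; ∫[-4,1] (-2*s**2 - 6*s + 8) ds = 125/3, giving area 125/3.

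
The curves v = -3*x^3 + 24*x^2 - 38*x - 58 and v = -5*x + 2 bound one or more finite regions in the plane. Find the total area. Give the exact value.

443/2

Set the curves equal: -3*x^3 + 24*x^2 - 38*x - 58 = -5*x + 2, so -3*x^3 + 24*x^2 - 33*x - 60 = 0, which factors as -3*(x - 5)*(x - 4)*(x + 1) = 0. The curves meet at x = -1, 4, 5.
On [-1, 4], v = -5*x + 2 is on top; that piece has area ∫[-1,4] (-(-3*x^3 + 24*x^2 - 33*x - 60)) dx = 875/4.
On [4, 5], v = -3*x^3 + 24*x^2 - 38*x - 58 is on top; that piece has area ∫[4,5] (-3*x^3 + 24*x^2 - 33*x - 60) dx = 11/4.
Total enclosed area = 875/4 + 11/4 = 443/2.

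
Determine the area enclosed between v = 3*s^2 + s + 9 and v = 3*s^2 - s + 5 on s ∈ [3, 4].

11

On [3, 4], (3*s^2 + s + 9) - (3*s^2 - s + 5) = 2*s + 4 is ≥ 0 throughout, so the area is a single integral of |2*s + 4|.
∫[3,4] (2*s + 4) ds = 11.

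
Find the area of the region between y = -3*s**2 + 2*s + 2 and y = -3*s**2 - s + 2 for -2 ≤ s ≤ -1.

9/2

On [-2, -1], (-3*s**2 + 2*s + 2) - (-3*s**2 - s + 2) = 3*s is ≤ 0 throughout, so the area is a single integral of |3*s|.
∫[-2,-1] (3*s) ds = -9/2; the area of that piece is 9/2.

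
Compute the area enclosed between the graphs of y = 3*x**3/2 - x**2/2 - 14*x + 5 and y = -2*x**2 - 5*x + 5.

253/8

Set the curves equal: 3*x**3/2 - x**2/2 - 14*x + 5 = -2*x**2 - 5*x + 5, so 3*x**3/2 + 3*x**2/2 - 9*x = 0, which factors as 3*x*(x - 2)*(x + 3)/2 = 0. The curves meet at x = -3, 0, 2.
On [-3, 0], y = 3*x**3/2 - x**2/2 - 14*x + 5 is on top; that piece has area ∫[-3,0] (3*x**3/2 + 3*x**2/2 - 9*x) dx = 189/8.
On [0, 2], y = -2*x**2 - 5*x + 5 is on top; that piece has area ∫[0,2] (-(3*x**3/2 + 3*x**2/2 - 9*x)) dx = 8.
Total enclosed area = 189/8 + 8 = 253/8.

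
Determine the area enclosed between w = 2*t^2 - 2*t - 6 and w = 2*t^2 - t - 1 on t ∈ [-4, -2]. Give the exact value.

4

On [-4, -2], (2*t^2 - 2*t - 6) - (2*t^2 - t - 1) = -t - 5 is ≤ 0 throughout, so the area is a single integral of |-t - 5|.
∫[-4,-2] (-t - 5) dt = -4; the area of that piece is 4.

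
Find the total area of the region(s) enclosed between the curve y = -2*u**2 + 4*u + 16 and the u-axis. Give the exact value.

72

The curve meets the u-axis where -2*u**2 + 4*u + 16 = 0, i.e. -2*(u - 4)*(u + 2) = 0, at u = -2, 4.
On [-2, 4] the curve lies above the axis; ∫[-2,4] (-2*u**2 + 4*u + 16) du = 72, giving area 72.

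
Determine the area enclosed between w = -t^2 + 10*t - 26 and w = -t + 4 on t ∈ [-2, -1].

293/6

On [-2, -1], (-t^2 + 10*t - 26) - (-t + 4) = -t^2 + 11*t - 30 is ≤ 0 throughout, so the area is a single integral of |-t^2 + 11*t - 30|.
∫[-2,-1] (-t^2 + 11*t - 30) dt = -293/6; the area of that piece is 293/6.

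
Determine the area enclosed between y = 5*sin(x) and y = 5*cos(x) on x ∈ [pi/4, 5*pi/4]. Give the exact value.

On [pi/4, 5*pi/4], (5*sin(x)) - (5*cos(x)) = 5*sin(x) - 5*cos(x) is ≥ 0 throughout, so the area is a single integral of |5*sin(x) - 5*cos(x)|.
∫[pi/4,5*pi/4] (5*sin(x) - 5*cos(x)) dx = 10*sqrt(2).

10*sqrt(2)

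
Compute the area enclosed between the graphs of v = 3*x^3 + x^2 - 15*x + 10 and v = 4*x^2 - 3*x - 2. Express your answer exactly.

71/2

Set the curves equal: 3*x^3 + x^2 - 15*x + 10 = 4*x^2 - 3*x - 2, so 3*x^3 - 3*x^2 - 12*x + 12 = 0, which factors as 3*(x - 2)*(x - 1)*(x + 2) = 0. The curves meet at x = -2, 1, 2.
On [-2, 1], v = 3*x^3 + x^2 - 15*x + 10 is on top; that piece has area ∫[-2,1] (3*x^3 - 3*x^2 - 12*x + 12) dx = 135/4.
On [1, 2], v = 4*x^2 - 3*x - 2 is on top; that piece has area ∫[1,2] (-(3*x^3 - 3*x^2 - 12*x + 12)) dx = 7/4.
Total enclosed area = 135/4 + 7/4 = 71/2.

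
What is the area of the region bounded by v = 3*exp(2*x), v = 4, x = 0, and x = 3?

-29/2 - 4*log(3) + 8*log(2) + 3*exp(6)/2

The difference (3*exp(2*x)) - (4) = 3*exp(2*x) - 4 changes sign at x = -log(3)/2 + log(2) inside [0, 3], so split the integral there.
∫[0,-log(3)/2 + log(2)] (3*exp(2*x) - 4) dx = log(9/16) + 1/2; the area of that piece is -1/2 + log(16/9).
∫[-log(3)/2 + log(2),3] (3*exp(2*x) - 4) dx = -14 - 2*log(3) + 4*log(2) + 3*exp(6)/2.
Total area = (-1/2 + log(16/9)) + (-14 - 2*log(3) + 4*log(2) + 3*exp(6)/2) = -29/2 - 4*log(3) + 8*log(2) + 3*exp(6)/2.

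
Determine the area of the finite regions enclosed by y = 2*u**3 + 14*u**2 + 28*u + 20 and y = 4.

Set the curves equal: 2*u**3 + 14*u**2 + 28*u + 20 = 4, so 2*u**3 + 14*u**2 + 28*u + 16 = 0, which factors as 2*(u + 1)*(u + 2)*(u + 4) = 0. The curves meet at u = -4, -2, -1.
On [-4, -2], y = 2*u**3 + 14*u**2 + 28*u + 20 is on top; that piece has area ∫[-4,-2] (2*u**3 + 14*u**2 + 28*u + 16) du = 16/3.
On [-2, -1], y = 4 is on top; that piece has area ∫[-2,-1] (-(2*u**3 + 14*u**2 + 28*u + 16)) du = 5/6.
Total enclosed area = 16/3 + 5/6 = 37/6.

37/6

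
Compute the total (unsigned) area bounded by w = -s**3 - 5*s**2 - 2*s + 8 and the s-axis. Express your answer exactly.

253/12

The curve meets the s-axis where -s**3 - 5*s**2 - 2*s + 8 = 0, i.e. -(s - 1)*(s + 2)*(s + 4) = 0, at s = -4, -2, 1.
On [-4, -2] the curve lies below the axis; ∫[-4,-2] (-s**3 - 5*s**2 - 2*s + 8) ds = -16/3, giving area 16/3.
On [-2, 1] the curve lies above the axis; ∫[-2,1] (-s**3 - 5*s**2 - 2*s + 8) ds = 63/4, giving area 63/4.
Total area = 16/3 + 63/4 = 253/12.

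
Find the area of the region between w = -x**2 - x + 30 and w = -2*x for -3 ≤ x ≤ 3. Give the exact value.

On [-3, 3], (-x**2 - x + 30) - (-2*x) = -x**2 + x + 30 is ≥ 0 throughout, so the area is a single integral of |-x**2 + x + 30|.
∫[-3,3] (-x**2 + x + 30) dx = 162.

162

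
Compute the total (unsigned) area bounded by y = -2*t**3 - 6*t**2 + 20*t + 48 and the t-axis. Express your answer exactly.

407/2

The curve meets the t-axis where -2*t**3 - 6*t**2 + 20*t + 48 = 0, i.e. -2*(t - 3)*(t + 2)*(t + 4) = 0, at t = -4, -2, 3.
On [-4, -2] the curve lies below the axis; ∫[-4,-2] (-2*t**3 - 6*t**2 + 20*t + 48) dt = -16, giving area 16.
On [-2, 3] the curve lies above the axis; ∫[-2,3] (-2*t**3 - 6*t**2 + 20*t + 48) dt = 375/2, giving area 375/2.
Total area = 16 + 375/2 = 407/2.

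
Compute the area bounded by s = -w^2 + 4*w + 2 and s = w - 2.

Both boundary curves give s as a function of w, so integrate with respect to w. Setting them equal: -w^2 + 3*w + 4 = 0, i.e. -(w - 4)*(w + 1) = 0, so they meet at w = -1, 4.
For w in [-1, 4], s = -w^2 + 4*w + 2 is on the right; area = ∫[-1,4] (-w^2 + 3*w + 4) dw = 125/6.

125/6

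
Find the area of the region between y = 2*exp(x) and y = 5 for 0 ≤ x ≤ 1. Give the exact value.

The difference (2*exp(x)) - (5) = 2*exp(x) - 5 changes sign at x = log(5/2) inside [0, 1], so split the integral there.
∫[0,log(5/2)] (2*exp(x) - 5) dx = log(32/3125) + 3; the area of that piece is -3 + log(3125/32).
∫[log(5/2),1] (2*exp(x) - 5) dx = -10 - 5*log(2) + 2*exp(1) + 5*log(5).
Total area = (-3 + log(3125/32)) + (-10 - 5*log(2) + 2*exp(1) + 5*log(5)) = -13 - 10*log(2) + 2*exp(1) + 10*log(5).

-13 - 10*log(2) + 2*exp(1) + 10*log(5)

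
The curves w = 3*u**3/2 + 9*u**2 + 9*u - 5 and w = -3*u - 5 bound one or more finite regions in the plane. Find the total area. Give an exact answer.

Set the curves equal: 3*u**3/2 + 9*u**2 + 9*u - 5 = -3*u - 5, so 3*u**3/2 + 9*u**2 + 12*u = 0, which factors as 3*u*(u + 2)*(u + 4)/2 = 0. The curves meet at u = -4, -2, 0.
On [-4, -2], w = 3*u**3/2 + 9*u**2 + 9*u - 5 is on top; that piece has area ∫[-4,-2] (3*u**3/2 + 9*u**2 + 12*u) du = 6.
On [-2, 0], w = -3*u - 5 is on top; that piece has area ∫[-2,0] (-(3*u**3/2 + 9*u**2 + 12*u)) du = 6.
Total enclosed area = 6 + 6 = 12.

12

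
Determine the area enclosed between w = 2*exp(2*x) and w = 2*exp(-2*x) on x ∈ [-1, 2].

-4 + exp(-4) + exp(-2) + exp(2) + exp(4)

The difference (2*exp(2*x)) - (2*exp(-2*x)) = 2*exp(2*x) - 2*exp(-2*x) changes sign at x = 0 inside [-1, 2], so split the integral there.
∫[-1,0] (2*exp(2*x) - 2*exp(-2*x)) dx = -exp(2) - exp(-2) + 2; the area of that piece is -2 + exp(-2) + exp(2).
∫[0,2] (2*exp(2*x) - 2*exp(-2*x)) dx = -2 + exp(-4) + exp(4).
Total area = (-2 + exp(-2) + exp(2)) + (-2 + exp(-4) + exp(4)) = -4 + exp(-4) + exp(-2) + exp(2) + exp(4).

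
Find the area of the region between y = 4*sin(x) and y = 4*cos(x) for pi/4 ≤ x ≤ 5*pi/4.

8*sqrt(2)

On [pi/4, 5*pi/4], (4*sin(x)) - (4*cos(x)) = 4*sin(x) - 4*cos(x) is ≥ 0 throughout, so the area is a single integral of |4*sin(x) - 4*cos(x)|.
∫[pi/4,5*pi/4] (4*sin(x) - 4*cos(x)) dx = 8*sqrt(2).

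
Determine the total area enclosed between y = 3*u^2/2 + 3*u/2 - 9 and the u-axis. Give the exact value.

125/4

The curve meets the u-axis where 3*u^2/2 + 3*u/2 - 9 = 0, i.e. 3*(u - 2)*(u + 3)/2 = 0, at u = -3, 2.
On [-3, 2] the curve lies below the axis; ∫[-3,2] (3*u^2/2 + 3*u/2 - 9) du = -125/4, giving area 125/4.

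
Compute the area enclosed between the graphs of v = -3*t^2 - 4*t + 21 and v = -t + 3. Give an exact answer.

125/2

Set the curves equal: -3*t^2 - 4*t + 21 = -t + 3, so -3*t^2 - 3*t + 18 = 0, which factors as -3*(t - 2)*(t + 3) = 0. The curves meet at t = -3, 2.
On [-3, 2], v = -3*t^2 - 4*t + 21 is on top; that piece has area ∫[-3,2] (-3*t^2 - 3*t + 18) dt = 125/2.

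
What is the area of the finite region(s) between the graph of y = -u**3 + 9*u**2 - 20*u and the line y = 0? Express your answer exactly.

The curve meets the u-axis where -u**3 + 9*u**2 - 20*u = 0, i.e. -u*(u - 5)*(u - 4) = 0, at u = 0, 4, 5.
On [0, 4] the curve lies below the axis; ∫[0,4] (-u**3 + 9*u**2 - 20*u) du = -32, giving area 32.
On [4, 5] the curve lies above the axis; ∫[4,5] (-u**3 + 9*u**2 - 20*u) du = 3/4, giving area 3/4.
Total area = 32 + 3/4 = 131/4.

131/4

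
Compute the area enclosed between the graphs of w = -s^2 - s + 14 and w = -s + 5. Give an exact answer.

Set the curves equal: -s^2 - s + 14 = -s + 5, so -s^2 + 9 = 0, which factors as -(s - 3)*(s + 3) = 0. The curves meet at s = -3, 3.
On [-3, 3], w = -s^2 - s + 14 is on top; that piece has area ∫[-3,3] (-s^2 + 9) ds = 36.

36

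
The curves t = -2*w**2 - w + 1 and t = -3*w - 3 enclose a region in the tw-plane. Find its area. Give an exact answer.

Both boundary curves give t as a function of w, so integrate with respect to w. Setting them equal: -2*w**2 + 2*w + 4 = 0, i.e. -2*(w - 2)*(w + 1) = 0, so they meet at w = -1, 2.
For w in [-1, 2], t = -2*w**2 - w + 1 is on the right; area = ∫[-1,2] (-2*w**2 + 2*w + 4) dw = 9.

9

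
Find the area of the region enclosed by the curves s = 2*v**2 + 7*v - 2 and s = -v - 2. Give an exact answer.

64/3

Both boundary curves give s as a function of v, so integrate with respect to v. Setting them equal: 2*v**2 + 8*v = 0, i.e. 2*v*(v + 4) = 0, so they meet at v = -4, 0.
For v in [-4, 0], s = 2*v**2 + 7*v - 2 is on the left; area = ∫[-4,0] (-(2*v**2 + 8*v)) dv = 64/3.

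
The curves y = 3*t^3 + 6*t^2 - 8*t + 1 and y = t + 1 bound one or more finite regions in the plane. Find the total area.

71/2

Set the curves equal: 3*t^3 + 6*t^2 - 8*t + 1 = t + 1, so 3*t^3 + 6*t^2 - 9*t = 0, which factors as 3*t*(t - 1)*(t + 3) = 0. The curves meet at t = -3, 0, 1.
On [-3, 0], y = 3*t^3 + 6*t^2 - 8*t + 1 is on top; that piece has area ∫[-3,0] (3*t^3 + 6*t^2 - 9*t) dt = 135/4.
On [0, 1], y = t + 1 is on top; that piece has area ∫[0,1] (-(3*t^3 + 6*t^2 - 9*t)) dt = 7/4.
Total enclosed area = 135/4 + 7/4 = 71/2.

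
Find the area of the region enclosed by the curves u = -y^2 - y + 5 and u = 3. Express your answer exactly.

9/2

Both boundary curves give u as a function of y, so integrate with respect to y. Setting them equal: -y^2 - y + 2 = 0, i.e. -(y - 1)*(y + 2) = 0, so they meet at y = -2, 1.
For y in [-2, 1], u = -y^2 - y + 5 is on the right; area = ∫[-2,1] (-y^2 - y + 2) dy = 9/2.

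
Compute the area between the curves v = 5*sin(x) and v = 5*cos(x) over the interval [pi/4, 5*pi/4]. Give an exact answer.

On [pi/4, 5*pi/4], (5*sin(x)) - (5*cos(x)) = 5*sin(x) - 5*cos(x) is ≥ 0 throughout, so the area is a single integral of |5*sin(x) - 5*cos(x)|.
∫[pi/4,5*pi/4] (5*sin(x) - 5*cos(x)) dx = 10*sqrt(2).

10*sqrt(2)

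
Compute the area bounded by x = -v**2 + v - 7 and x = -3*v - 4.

Both boundary curves give x as a function of v, so integrate with respect to v. Setting them equal: -v**2 + 4*v - 3 = 0, i.e. -(v - 3)*(v - 1) = 0, so they meet at v = 1, 3.
For v in [1, 3], x = -v**2 + v - 7 is on the right; area = ∫[1,3] (-v**2 + 4*v - 3) dv = 4/3.

4/3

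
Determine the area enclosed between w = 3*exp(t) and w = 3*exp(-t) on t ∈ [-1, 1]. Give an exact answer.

The difference (3*exp(t)) - (3*exp(-t)) = 3*exp(t) - 3*exp(-t) changes sign at t = 0 inside [-1, 1], so split the integral there.
∫[-1,0] (3*exp(t) - 3*exp(-t)) dt = -3*exp(1) - 3*exp(-1) + 6; the area of that piece is -6 + 3*exp(-1) + 3*exp(1).
∫[0,1] (3*exp(t) - 3*exp(-t)) dt = -6 + 3*exp(-1) + 3*exp(1).
Total area = (-6 + 3*exp(-1) + 3*exp(1)) + (-6 + 3*exp(-1) + 3*exp(1)) = -12 + 6*exp(-1) + 6*exp(1).

-12 + 6*exp(-1) + 6*exp(1)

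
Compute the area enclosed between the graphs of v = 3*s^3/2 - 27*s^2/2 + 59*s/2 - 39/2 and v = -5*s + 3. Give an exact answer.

12

Set the curves equal: 3*s^3/2 - 27*s^2/2 + 59*s/2 - 39/2 = -5*s + 3, so 3*s^3/2 - 27*s^2/2 + 69*s/2 - 45/2 = 0, which factors as 3*(s - 5)*(s - 3)*(s - 1)/2 = 0. The curves meet at s = 1, 3, 5.
On [1, 3], v = 3*s^3/2 - 27*s^2/2 + 59*s/2 - 39/2 is on top; that piece has area ∫[1,3] (3*s^3/2 - 27*s^2/2 + 69*s/2 - 45/2) ds = 6.
On [3, 5], v = -5*s + 3 is on top; that piece has area ∫[3,5] (-(3*s^3/2 - 27*s^2/2 + 69*s/2 - 45/2)) ds = 6.
Total enclosed area = 6 + 6 = 12.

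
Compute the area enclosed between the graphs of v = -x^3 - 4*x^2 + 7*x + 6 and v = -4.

Set the curves equal: -x^3 - 4*x^2 + 7*x + 6 = -4, so -x^3 - 4*x^2 + 7*x + 10 = 0, which factors as -(x - 2)*(x + 1)*(x + 5) = 0. The curves meet at x = -5, -1, 2.
On [-5, -1], v = -4 is on top; that piece has area ∫[-5,-1] (-(-x^3 - 4*x^2 + 7*x + 10)) dx = 160/3.
On [-1, 2], v = -x^3 - 4*x^2 + 7*x + 6 is on top; that piece has area ∫[-1,2] (-x^3 - 4*x^2 + 7*x + 10) dx = 99/4.
Total enclosed area = 160/3 + 99/4 = 937/12.

937/12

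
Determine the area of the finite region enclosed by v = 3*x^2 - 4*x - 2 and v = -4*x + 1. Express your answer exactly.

4

Set the curves equal: 3*x^2 - 4*x - 2 = -4*x + 1, so 3*x^2 - 3 = 0, which factors as 3*(x - 1)*(x + 1) = 0. The curves meet at x = -1, 1.
On [-1, 1], v = -4*x + 1 is on top; that piece has area ∫[-1,1] (-(3*x^2 - 3)) dx = 4.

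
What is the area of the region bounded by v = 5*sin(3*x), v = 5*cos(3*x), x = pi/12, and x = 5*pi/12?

On [pi/12, 5*pi/12], (5*sin(3*x)) - (5*cos(3*x)) = 5*sin(3*x) - 5*cos(3*x) is ≥ 0 throughout, so the area is a single integral of |5*sin(3*x) - 5*cos(3*x)|.
∫[pi/12,5*pi/12] (5*sin(3*x) - 5*cos(3*x)) dx = 10*sqrt(2)/3.

10*sqrt(2)/3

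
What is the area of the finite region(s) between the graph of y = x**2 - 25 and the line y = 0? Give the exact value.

The curve meets the x-axis where x**2 - 25 = 0, i.e. (x - 5)*(x + 5) = 0, at x = -5, 5.
On [-5, 5] the curve lies below the axis; ∫[-5,5] (x**2 - 25) dx = -500/3, giving area 500/3.

500/3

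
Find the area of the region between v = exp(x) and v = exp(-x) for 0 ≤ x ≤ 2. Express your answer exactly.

-2 + exp(-2) + exp(2)

On [0, 2], (exp(x)) - (exp(-x)) = exp(x) - exp(-x) is ≥ 0 throughout, so the area is a single integral of |exp(x) - exp(-x)|.
∫[0,2] (exp(x) - exp(-x)) dx = -2 + exp(-2) + exp(2).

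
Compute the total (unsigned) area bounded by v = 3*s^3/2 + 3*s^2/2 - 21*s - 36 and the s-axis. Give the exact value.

The curve meets the s-axis where 3*s^3/2 + 3*s^2/2 - 21*s - 36 = 0, i.e. 3*(s - 4)*(s + 2)*(s + 3)/2 = 0, at s = -3, -2, 4.
On [-3, -2] the curve lies above the axis; ∫[-3,-2] (3*s^3/2 + 3*s^2/2 - 21*s - 36) ds = 13/8, giving area 13/8.
On [-2, 4] the curve lies below the axis; ∫[-2,4] (3*s^3/2 + 3*s^2/2 - 21*s - 36) ds = -216, giving area 216.
Total area = 13/8 + 216 = 1741/8.

1741/8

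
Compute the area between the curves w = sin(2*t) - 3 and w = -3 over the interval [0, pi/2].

On [0, pi/2], (sin(2*t) - 3) - (-3) = sin(2*t) is ≥ 0 throughout, so the area is a single integral of |sin(2*t)|.
∫[0,pi/2] (sin(2*t)) dt = 1.

1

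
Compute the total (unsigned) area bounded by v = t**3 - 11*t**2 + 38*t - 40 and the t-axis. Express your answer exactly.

37/12

The curve meets the t-axis where t**3 - 11*t**2 + 38*t - 40 = 0, i.e. (t - 5)*(t - 4)*(t - 2) = 0, at t = 2, 4, 5.
On [2, 4] the curve lies above the axis; ∫[2,4] (t**3 - 11*t**2 + 38*t - 40) dt = 8/3, giving area 8/3.
On [4, 5] the curve lies below the axis; ∫[4,5] (t**3 - 11*t**2 + 38*t - 40) dt = -5/12, giving area 5/12.
Total area = 8/3 + 5/12 = 37/12.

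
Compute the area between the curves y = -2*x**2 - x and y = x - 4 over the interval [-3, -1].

The difference (-2*x**2 - x) - (x - 4) = -2*x**2 - 2*x + 4 changes sign at x = -2 inside [-3, -1], so split the integral there.
∫[-3,-2] (-2*x**2 - 2*x + 4) dx = -11/3; the area of that piece is 11/3.
∫[-2,-1] (-2*x**2 - 2*x + 4) dx = 7/3.
Total area = 11/3 + 7/3 = 6.

6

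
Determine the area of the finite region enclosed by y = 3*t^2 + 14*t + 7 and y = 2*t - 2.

4

Set the curves equal: 3*t^2 + 14*t + 7 = 2*t - 2, so 3*t^2 + 12*t + 9 = 0, which factors as 3*(t + 1)*(t + 3) = 0. The curves meet at t = -3, -1.
On [-3, -1], y = 2*t - 2 is on top; that piece has area ∫[-3,-1] (-(3*t^2 + 12*t + 9)) dt = 4.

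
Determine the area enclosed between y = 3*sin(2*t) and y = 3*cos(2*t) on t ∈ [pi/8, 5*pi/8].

On [pi/8, 5*pi/8], (3*sin(2*t)) - (3*cos(2*t)) = 3*sin(2*t) - 3*cos(2*t) is ≥ 0 throughout, so the area is a single integral of |3*sin(2*t) - 3*cos(2*t)|.
∫[pi/8,5*pi/8] (3*sin(2*t) - 3*cos(2*t)) dt = 3*sqrt(2).

3*sqrt(2)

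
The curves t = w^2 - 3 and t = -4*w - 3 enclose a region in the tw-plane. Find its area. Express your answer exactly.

Both boundary curves give t as a function of w, so integrate with respect to w. Setting them equal: w^2 + 4*w = 0, i.e. w*(w + 4) = 0, so they meet at w = -4, 0.
For w in [-4, 0], t = w^2 - 3 is on the left; area = ∫[-4,0] (-(w^2 + 4*w)) dw = 32/3.

32/3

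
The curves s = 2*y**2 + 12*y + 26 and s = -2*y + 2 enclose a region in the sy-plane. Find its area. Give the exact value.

1/3

Both boundary curves give s as a function of y, so integrate with respect to y. Setting them equal: 2*y**2 + 14*y + 24 = 0, i.e. 2*(y + 3)*(y + 4) = 0, so they meet at y = -4, -3.
For y in [-4, -3], s = 2*y**2 + 12*y + 26 is on the left; area = ∫[-4,-3] (-(2*y**2 + 14*y + 24)) dy = 1/3.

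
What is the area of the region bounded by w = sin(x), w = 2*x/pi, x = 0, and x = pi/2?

1 - pi/4

On [0, pi/2], (sin(x)) - (2*x/pi) = -2*x/pi + sin(x) is ≥ 0 throughout, so the area is a single integral of |-2*x/pi + sin(x)|.
∫[0,pi/2] (-2*x/pi + sin(x)) dx = 1 - pi/4.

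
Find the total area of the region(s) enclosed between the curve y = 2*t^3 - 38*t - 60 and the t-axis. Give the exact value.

The curve meets the t-axis where 2*t^3 - 38*t - 60 = 0, i.e. 2*(t - 5)*(t + 2)*(t + 3) = 0, at t = -3, -2, 5.
On [-3, -2] the curve lies above the axis; ∫[-3,-2] (2*t^3 - 38*t - 60) dt = 5/2, giving area 5/2.
On [-2, 5] the curve lies below the axis; ∫[-2,5] (2*t^3 - 38*t - 60) dt = -1029/2, giving area 1029/2.
Total area = 5/2 + 1029/2 = 517.

517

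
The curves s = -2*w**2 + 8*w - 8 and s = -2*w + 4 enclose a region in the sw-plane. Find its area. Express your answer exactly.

Both boundary curves give s as a function of w, so integrate with respect to w. Setting them equal: -2*w**2 + 10*w - 12 = 0, i.e. -2*(w - 3)*(w - 2) = 0, so they meet at w = 2, 3.
For w in [2, 3], s = -2*w**2 + 8*w - 8 is on the right; area = ∫[2,3] (-2*w**2 + 10*w - 12) dw = 1/3.

1/3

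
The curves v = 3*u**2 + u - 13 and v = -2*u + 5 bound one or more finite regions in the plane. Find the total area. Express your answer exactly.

125/2

Set the curves equal: 3*u**2 + u - 13 = -2*u + 5, so 3*u**2 + 3*u - 18 = 0, which factors as 3*(u - 2)*(u + 3) = 0. The curves meet at u = -3, 2.
On [-3, 2], v = -2*u + 5 is on top; that piece has area ∫[-3,2] (-(3*u**2 + 3*u - 18)) du = 125/2.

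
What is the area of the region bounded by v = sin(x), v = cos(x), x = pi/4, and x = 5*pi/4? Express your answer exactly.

2*sqrt(2)

On [pi/4, 5*pi/4], (sin(x)) - (cos(x)) = sin(x) - cos(x) is ≥ 0 throughout, so the area is a single integral of |sin(x) - cos(x)|.
∫[pi/4,5*pi/4] (sin(x) - cos(x)) dx = 2*sqrt(2).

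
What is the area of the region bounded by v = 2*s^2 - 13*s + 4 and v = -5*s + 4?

Set the curves equal: 2*s^2 - 13*s + 4 = -5*s + 4, so 2*s^2 - 8*s = 0, which factors as 2*s*(s - 4) = 0. The curves meet at s = 0, 4.
On [0, 4], v = -5*s + 4 is on top; that piece has area ∫[0,4] (-(2*s^2 - 8*s)) ds = 64/3.

64/3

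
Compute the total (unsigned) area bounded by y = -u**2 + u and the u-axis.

The curve meets the u-axis where -u**2 + u = 0, i.e. -u*(u - 1) = 0, at u = 0, 1.
On [0, 1] the curve lies above the axis; ∫[0,1] (-u**2 + u) du = 1/6, giving area 1/6.

1/6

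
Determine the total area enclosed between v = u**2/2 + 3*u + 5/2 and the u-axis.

The curve meets the u-axis where u**2/2 + 3*u + 5/2 = 0, i.e. (u + 1)*(u + 5)/2 = 0, at u = -5, -1.
On [-5, -1] the curve lies below the axis; ∫[-5,-1] (u**2/2 + 3*u + 5/2) du = -16/3, giving area 16/3.

16/3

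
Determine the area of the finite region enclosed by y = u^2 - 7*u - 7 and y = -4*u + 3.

Set the curves equal: u^2 - 7*u - 7 = -4*u + 3, so u^2 - 3*u - 10 = 0, which factors as (u - 5)*(u + 2) = 0. The curves meet at u = -2, 5.
On [-2, 5], y = -4*u + 3 is on top; that piece has area ∫[-2,5] (-(u^2 - 3*u - 10)) du = 343/6.

343/6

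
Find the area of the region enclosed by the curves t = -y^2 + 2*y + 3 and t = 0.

32/3

Both boundary curves give t as a function of y, so integrate with respect to y. Setting them equal: -y^2 + 2*y + 3 = 0, i.e. -(y - 3)*(y + 1) = 0, so they meet at y = -1, 3.
For y in [-1, 3], t = -y^2 + 2*y + 3 is on the right; area = ∫[-1,3] (-y^2 + 2*y + 3) dy = 32/3.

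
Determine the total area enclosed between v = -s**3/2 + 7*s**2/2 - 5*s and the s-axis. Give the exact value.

The curve meets the s-axis where -s**3/2 + 7*s**2/2 - 5*s = 0, i.e. -s*(s - 5)*(s - 2)/2 = 0, at s = 0, 2, 5.
On [0, 2] the curve lies below the axis; ∫[0,2] (-s**3/2 + 7*s**2/2 - 5*s) ds = -8/3, giving area 8/3.
On [2, 5] the curve lies above the axis; ∫[2,5] (-s**3/2 + 7*s**2/2 - 5*s) ds = 63/8, giving area 63/8.
Total area = 8/3 + 63/8 = 253/24.

253/24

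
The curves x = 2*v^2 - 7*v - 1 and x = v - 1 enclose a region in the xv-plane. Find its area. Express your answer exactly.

Both boundary curves give x as a function of v, so integrate with respect to v. Setting them equal: 2*v^2 - 8*v = 0, i.e. 2*v*(v - 4) = 0, so they meet at v = 0, 4.
For v in [0, 4], x = 2*v^2 - 7*v - 1 is on the left; area = ∫[0,4] (-(2*v^2 - 8*v)) dv = 64/3.

64/3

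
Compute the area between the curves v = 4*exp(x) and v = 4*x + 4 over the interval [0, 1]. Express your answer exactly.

-10 + 4*exp(1)

On [0, 1], (4*exp(x)) - (4*x + 4) = -4*x + 4*exp(x) - 4 is ≥ 0 throughout, so the area is a single integral of |-4*x + 4*exp(x) - 4|.
∫[0,1] (-4*x + 4*exp(x) - 4) dx = -10 + 4*exp(1).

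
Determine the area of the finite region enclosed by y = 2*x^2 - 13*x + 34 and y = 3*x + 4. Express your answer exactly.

Set the curves equal: 2*x^2 - 13*x + 34 = 3*x + 4, so 2*x^2 - 16*x + 30 = 0, which factors as 2*(x - 5)*(x - 3) = 0. The curves meet at x = 3, 5.
On [3, 5], y = 3*x + 4 is on top; that piece has area ∫[3,5] (-(2*x^2 - 16*x + 30)) dx = 8/3.

8/3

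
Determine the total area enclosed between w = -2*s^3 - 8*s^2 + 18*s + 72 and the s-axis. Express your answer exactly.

The curve meets the s-axis where -2*s^3 - 8*s^2 + 18*s + 72 = 0, i.e. -2*(s - 3)*(s + 3)*(s + 4) = 0, at s = -4, -3, 3.
On [-4, -3] the curve lies below the axis; ∫[-4,-3] (-2*s^3 - 8*s^2 + 18*s + 72) ds = -13/6, giving area 13/6.
On [-3, 3] the curve lies above the axis; ∫[-3,3] (-2*s^3 - 8*s^2 + 18*s + 72) ds = 288, giving area 288.
Total area = 13/6 + 288 = 1741/6.

1741/6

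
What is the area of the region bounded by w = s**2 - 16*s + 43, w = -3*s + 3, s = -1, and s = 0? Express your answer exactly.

281/6

On [-1, 0], (s**2 - 16*s + 43) - (-3*s + 3) = s**2 - 13*s + 40 is ≥ 0 throughout, so the area is a single integral of |s**2 - 13*s + 40|.
∫[-1,0] (s**2 - 13*s + 40) ds = 281/6.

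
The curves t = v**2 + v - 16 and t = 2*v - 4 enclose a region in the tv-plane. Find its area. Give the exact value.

343/6

Both boundary curves give t as a function of v, so integrate with respect to v. Setting them equal: v**2 - v - 12 = 0, i.e. (v - 4)*(v + 3) = 0, so they meet at v = -3, 4.
For v in [-3, 4], t = v**2 + v - 16 is on the left; area = ∫[-3,4] (-(v**2 - v - 12)) dv = 343/6.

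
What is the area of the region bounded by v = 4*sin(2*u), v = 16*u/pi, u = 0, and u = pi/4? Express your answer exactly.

2 - pi/2

On [0, pi/4], (4*sin(2*u)) - (16*u/pi) = -16*u/pi + 4*sin(2*u) is ≥ 0 throughout, so the area is a single integral of |-16*u/pi + 4*sin(2*u)|.
∫[0,pi/4] (-16*u/pi + 4*sin(2*u)) du = 2 - pi/2.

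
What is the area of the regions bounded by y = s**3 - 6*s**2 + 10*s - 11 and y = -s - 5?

1/2

Set the curves equal: s**3 - 6*s**2 + 10*s - 11 = -s - 5, so s**3 - 6*s**2 + 11*s - 6 = 0, which factors as (s - 3)*(s - 2)*(s - 1) = 0. The curves meet at s = 1, 2, 3.
On [1, 2], y = s**3 - 6*s**2 + 10*s - 11 is on top; that piece has area ∫[1,2] (s**3 - 6*s**2 + 11*s - 6) ds = 1/4.
On [2, 3], y = -s - 5 is on top; that piece has area ∫[2,3] (-(s**3 - 6*s**2 + 11*s - 6)) ds = 1/4.
Total enclosed area = 1/4 + 1/4 = 1/2.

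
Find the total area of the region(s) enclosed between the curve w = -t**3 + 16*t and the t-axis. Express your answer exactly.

128

The curve meets the t-axis where -t**3 + 16*t = 0, i.e. -t*(t - 4)*(t + 4) = 0, at t = -4, 0, 4.
On [-4, 0] the curve lies below the axis; ∫[-4,0] (-t**3 + 16*t) dt = -64, giving area 64.
On [0, 4] the curve lies above the axis; ∫[0,4] (-t**3 + 16*t) dt = 64, giving area 64.
Total area = 64 + 64 = 128.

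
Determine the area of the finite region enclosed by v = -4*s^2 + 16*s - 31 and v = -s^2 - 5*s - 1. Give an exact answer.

Set the curves equal: -4*s^2 + 16*s - 31 = -s^2 - 5*s - 1, so -3*s^2 + 21*s - 30 = 0, which factors as -3*(s - 5)*(s - 2) = 0. The curves meet at s = 2, 5.
On [2, 5], v = -4*s^2 + 16*s - 31 is on top; that piece has area ∫[2,5] (-3*s^2 + 21*s - 30) ds = 27/2.

27/2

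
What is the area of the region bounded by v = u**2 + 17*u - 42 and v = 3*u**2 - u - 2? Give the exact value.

1/3

Set the curves equal: u**2 + 17*u - 42 = 3*u**2 - u - 2, so -2*u**2 + 18*u - 40 = 0, which factors as -2*(u - 5)*(u - 4) = 0. The curves meet at u = 4, 5.
On [4, 5], v = u**2 + 17*u - 42 is on top; that piece has area ∫[4,5] (-2*u**2 + 18*u - 40) du = 1/3.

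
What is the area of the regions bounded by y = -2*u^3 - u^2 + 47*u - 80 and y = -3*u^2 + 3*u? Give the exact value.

3901/6

Set the curves equal: -2*u^3 - u^2 + 47*u - 80 = -3*u^2 + 3*u, so -2*u^3 + 2*u^2 + 44*u - 80 = 0, which factors as -2*(u - 4)*(u - 2)*(u + 5) = 0. The curves meet at u = -5, 2, 4.
On [-5, 2], y = -3*u^2 + 3*u is on top; that piece has area ∫[-5,2] (-(-2*u^3 + 2*u^2 + 44*u - 80)) du = 3773/6.
On [2, 4], y = -2*u^3 - u^2 + 47*u - 80 is on top; that piece has area ∫[2,4] (-2*u^3 + 2*u^2 + 44*u - 80) du = 64/3.
Total enclosed area = 3773/6 + 64/3 = 3901/6.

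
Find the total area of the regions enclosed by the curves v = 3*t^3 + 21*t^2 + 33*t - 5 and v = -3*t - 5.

Set the curves equal: 3*t^3 + 21*t^2 + 33*t - 5 = -3*t - 5, so 3*t^3 + 21*t^2 + 36*t = 0, which factors as 3*t*(t + 3)*(t + 4) = 0. The curves meet at t = -4, -3, 0.
On [-4, -3], v = 3*t^3 + 21*t^2 + 33*t - 5 is on top; that piece has area ∫[-4,-3] (3*t^3 + 21*t^2 + 36*t) dt = 7/4.
On [-3, 0], v = -3*t - 5 is on top; that piece has area ∫[-3,0] (-(3*t^3 + 21*t^2 + 36*t)) dt = 135/4.
Total enclosed area = 7/4 + 135/4 = 71/2.

71/2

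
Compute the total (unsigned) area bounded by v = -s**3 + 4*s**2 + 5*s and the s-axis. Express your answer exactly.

443/6

The curve meets the s-axis where -s**3 + 4*s**2 + 5*s = 0, i.e. -s*(s - 5)*(s + 1) = 0, at s = -1, 0, 5.
On [-1, 0] the curve lies below the axis; ∫[-1,0] (-s**3 + 4*s**2 + 5*s) ds = -11/12, giving area 11/12.
On [0, 5] the curve lies above the axis; ∫[0,5] (-s**3 + 4*s**2 + 5*s) ds = 875/12, giving area 875/12.
Total area = 11/12 + 875/12 = 443/6.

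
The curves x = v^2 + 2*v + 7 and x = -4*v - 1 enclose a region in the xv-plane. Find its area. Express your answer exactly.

4/3

Both boundary curves give x as a function of v, so integrate with respect to v. Setting them equal: v^2 + 6*v + 8 = 0, i.e. (v + 2)*(v + 4) = 0, so they meet at v = -4, -2.
For v in [-4, -2], x = v^2 + 2*v + 7 is on the left; area = ∫[-4,-2] (-(v^2 + 6*v + 8)) dv = 4/3.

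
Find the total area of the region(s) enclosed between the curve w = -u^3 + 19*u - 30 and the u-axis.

517/2

The curve meets the u-axis where -u^3 + 19*u - 30 = 0, i.e. -(u - 3)*(u - 2)*(u + 5) = 0, at u = -5, 2, 3.
On [-5, 2] the curve lies below the axis; ∫[-5,2] (-u^3 + 19*u - 30) du = -1029/4, giving area 1029/4.
On [2, 3] the curve lies above the axis; ∫[2,3] (-u^3 + 19*u - 30) du = 5/4, giving area 5/4.
Total area = 1029/4 + 5/4 = 517/2.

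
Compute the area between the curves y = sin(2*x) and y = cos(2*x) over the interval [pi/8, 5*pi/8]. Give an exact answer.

sqrt(2)

On [pi/8, 5*pi/8], (sin(2*x)) - (cos(2*x)) = sin(2*x) - cos(2*x) is ≥ 0 throughout, so the area is a single integral of |sin(2*x) - cos(2*x)|.
∫[pi/8,5*pi/8] (sin(2*x) - cos(2*x)) dx = sqrt(2).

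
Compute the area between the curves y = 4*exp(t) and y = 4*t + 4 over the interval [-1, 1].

-8 - 4*exp(-1) + 4*exp(1)

On [-1, 1], (4*exp(t)) - (4*t + 4) = -4*t + 4*exp(t) - 4 is ≥ 0 throughout, so the area is a single integral of |-4*t + 4*exp(t) - 4|.
∫[-1,1] (-4*t + 4*exp(t) - 4) dt = -8 - 4*exp(-1) + 4*exp(1).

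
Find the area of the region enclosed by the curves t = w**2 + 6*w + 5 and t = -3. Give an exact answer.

Both boundary curves give t as a function of w, so integrate with respect to w. Setting them equal: w**2 + 6*w + 8 = 0, i.e. (w + 2)*(w + 4) = 0, so they meet at w = -4, -2.
For w in [-4, -2], t = w**2 + 6*w + 5 is on the left; area = ∫[-4,-2] (-(w**2 + 6*w + 8)) dw = 4/3.

4/3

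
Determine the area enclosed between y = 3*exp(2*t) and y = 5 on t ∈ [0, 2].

The difference (3*exp(2*t)) - (5) = 3*exp(2*t) - 5 changes sign at t = -log(3)/2 + log(5)/2 inside [0, 2], so split the integral there.
∫[0,-log(3)/2 + log(5)/2] (3*exp(2*t) - 5) dt = log(9*sqrt(15)/125) + 1; the area of that piece is -1 + log(25*sqrt(15)/27).
∫[-log(3)/2 + log(5)/2,2] (3*exp(2*t) - 5) dt = -25/2 - 5*log(3)/2 + 5*log(5)/2 + 3*exp(4)/2.
Total area = (-1 + log(25*sqrt(15)/27)) + (-25/2 - 5*log(3)/2 + 5*log(5)/2 + 3*exp(4)/2) = -27/2 - 11*log(3)/2 + log(15)/2 + 9*log(5)/2 + 3*exp(4)/2.

-27/2 - 11*log(3)/2 + log(15)/2 + 9*log(5)/2 + 3*exp(4)/2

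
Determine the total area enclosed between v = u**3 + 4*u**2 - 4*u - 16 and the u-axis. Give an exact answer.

148/3

The curve meets the u-axis where u**3 + 4*u**2 - 4*u - 16 = 0, i.e. (u - 2)*(u + 2)*(u + 4) = 0, at u = -4, -2, 2.
On [-4, -2] the curve lies above the axis; ∫[-4,-2] (u**3 + 4*u**2 - 4*u - 16) du = 20/3, giving area 20/3.
On [-2, 2] the curve lies below the axis; ∫[-2,2] (u**3 + 4*u**2 - 4*u - 16) du = -128/3, giving area 128/3.
Total area = 20/3 + 128/3 = 148/3.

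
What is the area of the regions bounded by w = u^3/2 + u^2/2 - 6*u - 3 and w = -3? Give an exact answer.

937/24

Set the curves equal: u^3/2 + u^2/2 - 6*u - 3 = -3, so u^3/2 + u^2/2 - 6*u = 0, which factors as u*(u - 3)*(u + 4)/2 = 0. The curves meet at u = -4, 0, 3.
On [-4, 0], w = u^3/2 + u^2/2 - 6*u - 3 is on top; that piece has area ∫[-4,0] (u^3/2 + u^2/2 - 6*u) du = 80/3.
On [0, 3], w = -3 is on top; that piece has area ∫[0,3] (-(u^3/2 + u^2/2 - 6*u)) du = 99/8.
Total enclosed area = 80/3 + 99/8 = 937/24.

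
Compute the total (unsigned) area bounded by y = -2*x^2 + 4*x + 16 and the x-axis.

72

The curve meets the x-axis where -2*x^2 + 4*x + 16 = 0, i.e. -2*(x - 4)*(x + 2) = 0, at x = -2, 4.
On [-2, 4] the curve lies above the axis; ∫[-2,4] (-2*x^2 + 4*x + 16) dx = 72, giving area 72.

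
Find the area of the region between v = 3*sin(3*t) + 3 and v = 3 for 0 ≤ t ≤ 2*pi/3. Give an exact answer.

The difference (3*sin(3*t) + 3) - (3) = 3*sin(3*t) changes sign at t = pi/3 inside [0, 2*pi/3], so split the integral there.
∫[0,pi/3] (3*sin(3*t)) dt = 2.
∫[pi/3,2*pi/3] (3*sin(3*t)) dt = -2; the area of that piece is 2.
Total area = 2 + 2 = 4.

4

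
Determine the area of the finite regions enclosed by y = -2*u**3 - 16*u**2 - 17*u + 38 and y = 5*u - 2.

443/3

Set the curves equal: -2*u**3 - 16*u**2 - 17*u + 38 = 5*u - 2, so -2*u**3 - 16*u**2 - 22*u + 40 = 0, which factors as -2*(u - 1)*(u + 4)*(u + 5) = 0. The curves meet at u = -5, -4, 1.
On [-5, -4], y = 5*u - 2 is on top; that piece has area ∫[-5,-4] (-(-2*u**3 - 16*u**2 - 22*u + 40)) du = 11/6.
On [-4, 1], y = -2*u**3 - 16*u**2 - 17*u + 38 is on top; that piece has area ∫[-4,1] (-2*u**3 - 16*u**2 - 22*u + 40) du = 875/6.
Total enclosed area = 11/6 + 875/6 = 443/3.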